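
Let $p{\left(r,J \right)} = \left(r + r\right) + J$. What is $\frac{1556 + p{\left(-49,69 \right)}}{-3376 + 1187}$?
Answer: $- \frac{1527}{2189} \approx -0.69758$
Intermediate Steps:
$p{\left(r,J \right)} = J + 2 r$ ($p{\left(r,J \right)} = 2 r + J = J + 2 r$)
$\frac{1556 + p{\left(-49,69 \right)}}{-3376 + 1187} = \frac{1556 + \left(69 + 2 \left(-49\right)\right)}{-3376 + 1187} = \frac{1556 + \left(69 - 98\right)}{-2189} = \left(1556 - 29\right) \left(- \frac{1}{2189}\right) = 1527 \left(- \frac{1}{2189}\right) = - \frac{1527}{2189}$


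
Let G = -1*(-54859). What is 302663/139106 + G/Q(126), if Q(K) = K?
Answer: 273905414/625977 ≈ 437.56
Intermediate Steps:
G = 54859
302663/139106 + G/Q(126) = 302663/139106 + 54859/126 = 302663*(1/139106) + 54859*(1/126) = 302663/139106 + 7837/18 = 273905414/625977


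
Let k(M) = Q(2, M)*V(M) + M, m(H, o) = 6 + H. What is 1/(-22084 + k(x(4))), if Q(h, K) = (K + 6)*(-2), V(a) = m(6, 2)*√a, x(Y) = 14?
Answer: -2207/48385930 + 24*√14/24192965 ≈ -4.1901e-5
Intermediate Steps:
V(a) = 12*√a (V(a) = (6 + 6)*√a = 12*√a)
Q(h, K) = -12 - 2*K (Q(h, K) = (6 + K)*(-2) = -12 - 2*K)
k(M) = M + 12*√M*(-12 - 2*M) (k(M) = (-12 - 2*M)*(12*√M) + M = 12*√M*(-12 - 2*M) + M = M + 12*√M*(-12 - 2*M))
1/(-22084 + k(x(4))) = 1/(-22084 + (14 - 24*√14*(6 + 14))) = 1/(-22084 + (14 - 24*√14*20)) = 1/(-22084 + (14 - 480*√14)) = 1/(-22070 - 480*√14)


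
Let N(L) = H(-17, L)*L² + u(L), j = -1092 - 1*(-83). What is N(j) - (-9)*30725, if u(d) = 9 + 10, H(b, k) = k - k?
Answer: 276544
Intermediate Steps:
H(b, k) = 0
j = -1009 (j = -1092 + 83 = -1009)
u(d) = 19
N(L) = 19 (N(L) = 0*L² + 19 = 0 + 19 = 19)
N(j) - (-9)*30725 = 19 - (-9)*30725 = 19 - 1*(-276525) = 19 + 276525 = 276544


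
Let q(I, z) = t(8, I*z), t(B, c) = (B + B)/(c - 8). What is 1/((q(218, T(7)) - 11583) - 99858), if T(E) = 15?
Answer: -1631/181760263 ≈ -8.9734e-6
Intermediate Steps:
t(B, c) = 2*B/(-8 + c) (t(B, c) = (2*B)/(-8 + c) = 2*B/(-8 + c))
q(I, z) = 16/(-8 + I*z) (q(I, z) = 2*8/(-8 + I*z) = 16/(-8 + I*z))
1/((q(218, T(7)) - 11583) - 99858) = 1/((16/(-8 + 218*15) - 11583) - 99858) = 1/((16/(-8 + 3270) - 11583) - 99858) = 1/((16/3262 - 11583) - 99858) = 1/((16*(1/3262) - 11583) - 99858) = 1/((8/1631 - 11583) - 99858) = 1/(-18891865/1631 - 99858) = 1/(-181760263/1631) = -1631/181760263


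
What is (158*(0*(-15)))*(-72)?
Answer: 0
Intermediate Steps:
(158*(0*(-15)))*(-72) = (158*0)*(-72) = 0*(-72) = 0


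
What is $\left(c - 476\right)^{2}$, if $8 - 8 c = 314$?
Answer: $\frac{4231249}{16} \approx 2.6445 \cdot 10^{5}$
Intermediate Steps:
$c = - \frac{153}{4}$ ($c = 1 - \frac{157}{4} = - \frac{153}{4} \approx -38.25$)
$\left(c - 476\right)^{2} = \left(- \frac{153}{4} - 476\right)^{2} = \left(- \frac{2057}{4}\right)^{2} = \frac{4231249}{16}$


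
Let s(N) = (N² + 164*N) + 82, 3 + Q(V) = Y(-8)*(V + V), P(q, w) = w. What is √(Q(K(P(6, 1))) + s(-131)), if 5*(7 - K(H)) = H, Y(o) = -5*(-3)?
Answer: 2*I*√1010 ≈ 63.561*I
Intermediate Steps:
Y(o) = 15
K(H) = 7 - H/5
Q(V) = -3 + 30*V (Q(V) = -3 + 15*(V + V) = -3 + 15*(2*V) = -3 + 30*V)
s(N) = 82 + N² + 164*N
√(Q(K(P(6, 1))) + s(-131)) = √((-3 + 30*(7 - ⅕*1)) + (82 + (-131)² + 164*(-131))) = √((-3 + 30*(7 - ⅕)) + (82 + 17161 - 21484)) = √((-3 + 30*(34/5)) - 4241) = √((-3 + 204) - 4241) = √(201 - 4241) = √(-4040) = 2*I*√1010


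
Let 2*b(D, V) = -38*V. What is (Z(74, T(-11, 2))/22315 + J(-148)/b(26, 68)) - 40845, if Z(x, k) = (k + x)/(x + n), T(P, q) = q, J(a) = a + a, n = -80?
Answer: -883196091919/21623235 ≈ -40845.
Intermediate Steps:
b(D, V) = -19*V (b(D, V) = (-38*V)/2 = -19*V)
J(a) = 2*a
Z(x, k) = (k + x)/(-80 + x) (Z(x, k) = (k + x)/(x - 80) = (k + x)/(-80 + x))
(Z(74, T(-11, 2))/22315 + J(-148)/b(26, 68)) - 40845 = (((2 + 74)/(-80 + 74))/22315 + (2*(-148))/((-19*68))) - 40845 = ((76/(-6))*(1/22315) - 296/(-1292)) - 40845 = (-1/6*76*(1/22315) - 296*(-1/1292)) - 40845 = (-38/3*1/22315 + 74/323) - 40845 = (-38/66945 + 74/323) - 40845 = 4941656/21623235 - 40845 = -883196091919/21623235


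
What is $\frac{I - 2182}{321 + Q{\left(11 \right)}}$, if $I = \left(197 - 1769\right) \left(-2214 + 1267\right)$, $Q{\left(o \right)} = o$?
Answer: $\frac{743251}{166} \approx 4477.4$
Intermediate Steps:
$I = 1488684$ ($I = \left(-1572\right) \left(-947\right) = 1488684$)
$\frac{I - 2182}{321 + Q{\left(11 \right)}} = \frac{1488684 - 2182}{321 + 11} = \frac{1486502}{332} = 1486502 \cdot \frac{1}{332} = \frac{743251}{166}$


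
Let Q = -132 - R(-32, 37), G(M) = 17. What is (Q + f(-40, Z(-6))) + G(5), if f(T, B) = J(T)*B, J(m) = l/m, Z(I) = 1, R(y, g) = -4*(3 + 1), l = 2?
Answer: -1981/20 ≈ -99.050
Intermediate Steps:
R(y, g) = -16 (R(y, g) = -4*4 = -16)
J(m) = 2/m
Q = -116 (Q = -132 - 1*(-16) = -132 + 16 = -116)
f(T, B) = 2*B/T (f(T, B) = (2/T)*B = 2*B/T)
(Q + f(-40, Z(-6))) + G(5) = (-116 + 2*1/(-40)) + 17 = (-116 + 2*1*(-1/40)) + 17 = (-116 - 1/20) + 17 = -2321/20 + 17 = -1981/20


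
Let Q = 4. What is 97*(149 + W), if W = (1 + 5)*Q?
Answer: 16781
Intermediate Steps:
W = 24 (W = (1 + 5)*4 = 6*4 = 24)
97*(149 + W) = 97*(149 + 24) = 97*173 = 16781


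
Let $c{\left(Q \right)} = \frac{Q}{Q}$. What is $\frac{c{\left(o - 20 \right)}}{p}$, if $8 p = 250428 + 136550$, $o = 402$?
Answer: $\frac{4}{193489} \approx 2.0673 \cdot 10^{-5}$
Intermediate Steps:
$c{\left(Q \right)} = 1$
$p = \frac{193489}{4}$ ($p = \frac{250428 + 136550}{8} = \frac{1}{8} \cdot 386978 = \frac{193489}{4} \approx 48372.0$)
$\frac{c{\left(o - 20 \right)}}{p} = 1 \frac{1}{\frac{193489}{4}} = 1 \cdot \frac{4}{193489} = \frac{4}{193489}$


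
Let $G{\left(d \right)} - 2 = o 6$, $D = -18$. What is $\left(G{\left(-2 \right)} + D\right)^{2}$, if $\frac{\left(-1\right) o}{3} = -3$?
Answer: $1444$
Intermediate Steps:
$o = 9$ ($o = \left(-3\right) \left(-3\right) = 9$)
$G{\left(d \right)} = 56$ ($G{\left(d \right)} = 2 + 9 \cdot 6 = 2 + 54 = 56$)
$\left(G{\left(-2 \right)} + D\right)^{2} = \left(56 - 18\right)^{2} = 38^{2} = 1444$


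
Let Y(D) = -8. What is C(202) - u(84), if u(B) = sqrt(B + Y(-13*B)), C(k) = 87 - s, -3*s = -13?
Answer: 248/3 - 2*sqrt(19) ≈ 73.949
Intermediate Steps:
s = 13/3 (s = -1/3*(-13) = 13/3 ≈ 4.3333)
C(k) = 248/3 (C(k) = 87 - 1*13/3 = 87 - 13/3 = 248/3)
u(B) = sqrt(-8 + B) (u(B) = sqrt(B - 8) = sqrt(-8 + B))
C(202) - u(84) = 248/3 - sqrt(-8 + 84) = 248/3 - sqrt(76) = 248/3 - 2*sqrt(19)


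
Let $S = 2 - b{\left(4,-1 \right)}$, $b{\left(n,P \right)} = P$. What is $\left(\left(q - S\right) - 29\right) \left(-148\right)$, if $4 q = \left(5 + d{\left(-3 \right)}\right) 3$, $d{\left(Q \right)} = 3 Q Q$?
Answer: $1184$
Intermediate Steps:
$d{\left(Q \right)} = 3 Q^{2}$
$q = 24$ ($q = \frac{\left(5 + 3 \left(-3\right)^{2}\right) 3}{4} = \frac{\left(5 + 3 \cdot 9\right) 3}{4} = \frac{\left(5 + 27\right) 3}{4} = \frac{32 \cdot 3}{4} = \frac{1}{4} \cdot 96 = 24$)
$S = 3$ ($S = 2 - -1 = 2 + 1 = 3$)
$\left(\left(q - S\right) - 29\right) \left(-148\right) = \left(\left(24 - 3\right) - 29\right) \left(-148\right) = \left(21 - 29\right) \left(-148\right) = \left(-8\right) \left(-148\right) = 1184$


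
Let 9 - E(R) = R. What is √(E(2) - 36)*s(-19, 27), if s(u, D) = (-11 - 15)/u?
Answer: 26*I*√29/19 ≈ 7.3692*I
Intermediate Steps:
s(u, D) = -26/u
E(R) = 9 - R
√(E(2) - 36)*s(-19, 27) = √((9 - 1*2) - 36)*(-26/(-19)) = √((9 - 2) - 36)*(-26*(-1/19)) = √(7 - 36)*(26/19) = √(-29)*(26/19) = (I*√29)*(26/19) = 26*I*√29/19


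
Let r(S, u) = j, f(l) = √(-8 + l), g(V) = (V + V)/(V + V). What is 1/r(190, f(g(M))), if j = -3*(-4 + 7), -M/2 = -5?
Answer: -⅑ ≈ -0.11111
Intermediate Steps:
M = 10 (M = -2*(-5) = 10)
j = -9 (j = -3*3 = -9)
g(V) = 1 (g(V) = (2*V)/((2*V)) = (2*V)*(1/(2*V)) = 1)
r(S, u) = -9
1/r(190, f(g(M))) = 1/(-9) = -⅑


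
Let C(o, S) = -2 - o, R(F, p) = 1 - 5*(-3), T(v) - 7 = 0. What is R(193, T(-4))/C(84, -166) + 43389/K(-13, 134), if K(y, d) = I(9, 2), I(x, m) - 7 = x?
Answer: 1865599/688 ≈ 2711.6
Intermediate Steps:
I(x, m) = 7 + x
T(v) = 7 (T(v) = 7 + 0 = 7)
K(y, d) = 16 (K(y, d) = 7 + 9 = 16)
R(F, p) = 16 (R(F, p) = 1 + 15 = 16)
R(193, T(-4))/C(84, -166) + 43389/K(-13, 134) = 16/(-2 - 1*84) + 43389/16 = 16/(-2 - 84) + 43389*(1/16) = 16/(-86) + 43389/16 = 16*(-1/86) + 43389/16 = -8/43 + 43389/16 = 1865599/688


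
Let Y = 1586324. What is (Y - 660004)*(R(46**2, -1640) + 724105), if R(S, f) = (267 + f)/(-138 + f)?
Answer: 596300002779080/889 ≈ 6.7075e+11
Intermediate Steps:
R(S, f) = (267 + f)/(-138 + f)
(Y - 660004)*(R(46**2, -1640) + 724105) = (1586324 - 660004)*((267 - 1640)/(-138 - 1640) + 724105) = 926320*(-1373/(-1778) + 724105) = 926320*(-1/1778*(-1373) + 724105) = 926320*(1373/1778 + 724105) = 926320*(1287460063/1778) = 596300002779080/889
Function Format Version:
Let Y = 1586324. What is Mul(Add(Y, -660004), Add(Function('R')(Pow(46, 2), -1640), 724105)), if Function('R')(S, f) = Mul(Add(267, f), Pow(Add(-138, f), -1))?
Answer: Rational(596300002779080, 889) ≈ 6.7075e+11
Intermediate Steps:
Function('R')(S, f) = Mul(Pow(Add(-138, f), -1), Add(267, f))
Mul(Add(Y, -660004), Add(Function('R')(Pow(46, 2), -1640), 724105)) = Mul(Add(1586324, -660004), Add(Mul(Pow(Add(-138, -1640), -1), Add(267, -1640)), 724105)) = Mul(926320, Add(Mul(Pow(-1778, -1), -1373), 724105)) = Mul(926320, Add(Mul(Rational(-1, 1778), -1373), 724105)) = Mul(926320, Add(Rational(1373, 1778), 724105)) = Mul(926320, Rational(1287460063, 1778)) = Rational(596300002779080, 889)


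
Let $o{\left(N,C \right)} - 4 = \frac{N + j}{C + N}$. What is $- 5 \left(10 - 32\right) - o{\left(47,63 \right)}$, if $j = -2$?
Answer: $\frac{2323}{22} \approx 105.59$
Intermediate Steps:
$o{\left(N,C \right)} = 4 + \frac{-2 + N}{C + N}$ ($o{\left(N,C \right)} = 4 + \frac{N - 2}{C + N} = 4 + \frac{-2 + N}{C + N}$)
$- 5 \left(10 - 32\right) - o{\left(47,63 \right)} = - 5 \left(10 - 32\right) - \frac{-2 + 4 \cdot 63 + 5 \cdot 47}{63 + 47} = \left(-5\right) \left(-22\right) - \frac{-2 + 252 + 235}{110} = 110 - \frac{1}{110} \cdot 485 = 110 - \frac{97}{22} = \frac{2323}{22}$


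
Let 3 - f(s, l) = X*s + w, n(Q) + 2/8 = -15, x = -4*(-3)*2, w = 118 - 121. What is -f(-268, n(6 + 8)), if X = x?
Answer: -6438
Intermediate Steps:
w = -3
x = 24 (x = 12*2 = 24)
X = 24
n(Q) = -61/4 (n(Q) = -¼ - 15 = -61/4)
f(s, l) = 6 - 24*s (f(s, l) = 3 - (24*s - 3) = 3 - (-3 + 24*s) = 3 + (3 - 24*s) = 6 - 24*s)
-f(-268, n(6 + 8)) = -(6 - 24*(-268)) = -(6 + 6432) = -1*6438 = -6438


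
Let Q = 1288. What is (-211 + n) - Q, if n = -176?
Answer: -1675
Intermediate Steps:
(-211 + n) - Q = (-211 - 176) - 1*1288 = -387 - 1288 = -1675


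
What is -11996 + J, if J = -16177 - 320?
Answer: -28493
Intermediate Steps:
J = -16497
-11996 + J = -11996 - 16497 = -28493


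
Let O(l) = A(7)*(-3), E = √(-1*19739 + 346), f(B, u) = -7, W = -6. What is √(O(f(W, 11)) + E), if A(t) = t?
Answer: √(-21 + I*√19393) ≈ 7.7406 + 8.9954*I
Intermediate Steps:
E = I*√19393 (E = √(-19739 + 346) = √(-19393) = I*√19393 ≈ 139.26*I)
O(l) = -21 (O(l) = 7*(-3) = -21)
√(O(f(W, 11)) + E) = √(-21 + I*√19393)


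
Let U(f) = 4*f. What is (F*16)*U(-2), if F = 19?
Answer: -2432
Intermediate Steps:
(F*16)*U(-2) = (19*16)*(4*(-2)) = 304*(-8) = -2432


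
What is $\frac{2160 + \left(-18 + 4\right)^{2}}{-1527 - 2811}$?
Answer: $- \frac{1178}{2169} \approx -0.54311$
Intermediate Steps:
$\frac{2160 + \left(-18 + 4\right)^{2}}{-1527 - 2811} = \frac{2160 + \left(-14\right)^{2}}{-4338} = \left(2160 + 196\right) \left(- \frac{1}{4338}\right) = 2356 \left(- \frac{1}{4338}\right) = - \frac{1178}{2169}$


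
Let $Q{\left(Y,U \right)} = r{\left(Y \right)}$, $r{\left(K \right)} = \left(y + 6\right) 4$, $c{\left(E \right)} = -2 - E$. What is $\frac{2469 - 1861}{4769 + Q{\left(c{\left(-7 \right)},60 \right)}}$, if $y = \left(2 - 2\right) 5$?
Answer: $\frac{608}{4793} \approx 0.12685$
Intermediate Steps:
$y = 0$ ($y = 0 \cdot 5 = 0$)
$r{\left(K \right)} = 24$ ($r{\left(K \right)} = \left(0 + 6\right) 4 = 6 \cdot 4 = 24$)
$Q{\left(Y,U \right)} = 24$
$\frac{2469 - 1861}{4769 + Q{\left(c{\left(-7 \right)},60 \right)}} = \frac{2469 - 1861}{4769 + 24} = \frac{608}{4793}$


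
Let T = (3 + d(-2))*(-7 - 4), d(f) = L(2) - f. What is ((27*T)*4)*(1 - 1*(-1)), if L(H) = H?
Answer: -16632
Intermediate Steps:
d(f) = 2 - f
T = -77 (T = (3 + (2 - 1*(-2)))*(-7 - 4) = (3 + (2 + 2))*(-11) = (3 + 4)*(-11) = 7*(-11) = -77)
((27*T)*4)*(1 - 1*(-1)) = ((27*(-77))*4)*(1 - 1*(-1)) = (-2079*4)*(1 + 1) = -8316*2 = -16632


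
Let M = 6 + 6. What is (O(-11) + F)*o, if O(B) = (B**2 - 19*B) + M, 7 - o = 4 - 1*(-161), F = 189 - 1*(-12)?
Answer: -85794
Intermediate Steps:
F = 201 (F = 189 + 12 = 201)
M = 12
o = -158 (o = 7 - (4 - 1*(-161)) = 7 - (4 + 161) = 7 - 1*165 = 7 - 165 = -158)
O(B) = 12 + B**2 - 19*B (O(B) = (B**2 - 19*B) + 12 = 12 + B**2 - 19*B)
(O(-11) + F)*o = ((12 + (-11)**2 - 19*(-11)) + 201)*(-158) = ((12 + 121 + 209) + 201)*(-158) = (342 + 201)*(-158) = 543*(-158) = -85794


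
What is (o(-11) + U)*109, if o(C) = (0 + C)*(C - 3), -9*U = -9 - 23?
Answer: 154562/9 ≈ 17174.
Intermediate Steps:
U = 32/9 (U = -(-9 - 23)/9 = -1/9*(-32) = 32/9 ≈ 3.5556)
o(C) = C*(-3 + C)
(o(-11) + U)*109 = (-11*(-3 - 11) + 32/9)*109 = (-11*(-14) + 32/9)*109 = (154 + 32/9)*109 = (1418/9)*109 = 154562/9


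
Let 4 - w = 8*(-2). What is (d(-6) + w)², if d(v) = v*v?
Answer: 3136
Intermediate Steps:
d(v) = v²
w = 20 (w = 4 - 8*(-2) = 4 - 1*(-16) = 4 + 16 = 20)
(d(-6) + w)² = ((-6)² + 20)² = (36 + 20)² = 56² = 3136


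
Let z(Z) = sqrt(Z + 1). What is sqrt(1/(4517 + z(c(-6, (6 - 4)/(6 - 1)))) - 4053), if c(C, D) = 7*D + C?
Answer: sqrt((-91537000 - 4053*I*sqrt(55))/(22585 + I*sqrt(55))) ≈ 0.e-10 - 63.663*I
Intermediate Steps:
c(C, D) = C + 7*D
z(Z) = sqrt(1 + Z)
sqrt(1/(4517 + z(c(-6, (6 - 4)/(6 - 1)))) - 4053) = sqrt(1/(4517 + sqrt(1 + (-6 + 7*((6 - 4)/(6 - 1))))) - 4053) = sqrt(1/(4517 + sqrt(1 + (-6 + 7*(2/5)))) - 4053) = sqrt(1/(4517 + sqrt(1 + (-6 + 14/5))) - 4053) = sqrt(1/(4517 + sqrt(1 - 16/5)) - 4053) = sqrt(1/(4517 + sqrt(-11/5)) - 4053) = sqrt(1/(4517 + I*sqrt(55)/5) - 4053) = sqrt(-4053 + 1/(4517 + I*sqrt(55)/5))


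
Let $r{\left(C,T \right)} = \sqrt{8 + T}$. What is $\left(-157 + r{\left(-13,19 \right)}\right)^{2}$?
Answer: $24676 - 942 \sqrt{3} \approx 23044.0$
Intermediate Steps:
$\left(-157 + r{\left(-13,19 \right)}\right)^{2} = \left(-157 + \sqrt{8 + 19}\right)^{2} = \left(-157 + \sqrt{27}\right)^{2} = \left(-157 + 3 \sqrt{3}\right)^{2}$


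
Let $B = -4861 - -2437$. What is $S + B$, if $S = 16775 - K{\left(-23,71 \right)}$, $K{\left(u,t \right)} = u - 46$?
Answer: $14420$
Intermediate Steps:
$K{\left(u,t \right)} = -46 + u$
$B = -2424$ ($B = -4861 + 2437 = -2424$)
$S = 16844$ ($S = 16775 - \left(-46 - 23\right) = 16775 - -69 = 16775 + 69 = 16844$)
$S + B = 16844 - 2424 = 14420$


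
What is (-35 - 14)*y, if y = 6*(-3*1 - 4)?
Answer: 2058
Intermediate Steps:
y = -42 (y = 6*(-3 - 4) = 6*(-7) = -42)
(-35 - 14)*y = (-35 - 14)*(-42) = -49*(-42) = 2058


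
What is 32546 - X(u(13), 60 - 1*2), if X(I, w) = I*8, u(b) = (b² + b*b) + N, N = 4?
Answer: 29810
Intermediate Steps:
u(b) = 4 + 2*b² (u(b) = (b² + b*b) + 4 = (b² + b²) + 4 = 2*b² + 4 = 4 + 2*b²)
X(I, w) = 8*I
32546 - X(u(13), 60 - 1*2) = 32546 - 8*(4 + 2*13²) = 32546 - 8*(4 + 2*169) = 32546 - 8*(4 + 338) = 32546 - 8*342 = 32546 - 1*2736 = 32546 - 2736 = 29810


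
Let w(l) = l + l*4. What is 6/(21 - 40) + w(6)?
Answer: 564/19 ≈ 29.684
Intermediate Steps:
w(l) = 5*l (w(l) = l + 4*l = 5*l)
6/(21 - 40) + w(6) = 6/(21 - 40) + 5*6 = 6/(-19) + 30 = 6*(-1/19) + 30 = -6/19 + 30 = 564/19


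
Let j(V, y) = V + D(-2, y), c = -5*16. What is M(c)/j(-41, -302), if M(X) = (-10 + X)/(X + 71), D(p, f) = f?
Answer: -10/343 ≈ -0.029155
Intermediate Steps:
c = -80
M(X) = (-10 + X)/(71 + X)
j(V, y) = V + y
M(c)/j(-41, -302) = ((-10 - 80)/(71 - 80))/(-41 - 302) = (-90/(-9))/(-343) = -1/9*(-90)*(-1/343) = 10*(-1/343) = -10/343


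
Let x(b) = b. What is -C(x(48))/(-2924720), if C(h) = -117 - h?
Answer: -33/584944 ≈ -5.6416e-5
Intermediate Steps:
-C(x(48))/(-2924720) = -(-117 - 1*48)/(-2924720) = -(-117 - 48)*(-1)/2924720 = -(-165)*(-1)/2924720 = -1*33/584944 = -33/584944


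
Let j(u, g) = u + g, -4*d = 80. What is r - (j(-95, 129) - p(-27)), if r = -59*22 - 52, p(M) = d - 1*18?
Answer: -1422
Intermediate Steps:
d = -20 (d = -¼*80 = -20)
p(M) = -38 (p(M) = -20 - 1*18 = -20 - 18 = -38)
r = -1350 (r = -1298 - 52 = -1350)
j(u, g) = g + u
r - (j(-95, 129) - p(-27)) = -1350 - ((129 - 95) - 1*(-38)) = -1350 - (34 + 38) = -1350 - 1*72 = -1350 - 72 = -1422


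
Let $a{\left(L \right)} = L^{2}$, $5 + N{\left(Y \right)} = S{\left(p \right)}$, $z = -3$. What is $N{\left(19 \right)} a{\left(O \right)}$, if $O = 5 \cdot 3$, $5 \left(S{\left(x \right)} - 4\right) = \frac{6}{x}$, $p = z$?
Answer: $-315$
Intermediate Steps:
$p = -3$
$S{\left(x \right)} = 4 + \frac{6}{5 x}$ ($S{\left(x \right)} = 4 + \frac{6 \frac{1}{x}}{5} = 4 + \frac{6}{5 x}$)
$O = 15$
$N{\left(Y \right)} = - \frac{7}{5}$ ($N{\left(Y \right)} = -5 + \left(4 + \frac{6}{5 \left(-3\right)}\right) = -5 + \left(4 + \frac{6}{5} \left(- \frac{1}{3}\right)\right) = -5 + \left(4 - \frac{2}{5}\right) = -5 + \frac{18}{5} = - \frac{7}{5}$)
$N{\left(19 \right)} a{\left(O \right)} = - \frac{7 \cdot 15^{2}}{5} = \left(- \frac{7}{5}\right) 225 = -315$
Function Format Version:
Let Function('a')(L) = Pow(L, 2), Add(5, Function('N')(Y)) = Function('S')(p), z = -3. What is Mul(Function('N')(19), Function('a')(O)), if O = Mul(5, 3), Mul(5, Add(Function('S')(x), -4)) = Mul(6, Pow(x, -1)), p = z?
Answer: -315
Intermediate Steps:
p = -3
Function('S')(x) = Add(4, Mul(Rational(6, 5), Pow(x, -1))) (Function('S')(x) = Add(4, Mul(Rational(1, 5), Mul(6, Pow(x, -1)))) = Add(4, Mul(Rational(6, 5), Pow(x, -1))))
O = 15
Function('N')(Y) = Rational(-7, 5) (Function('N')(Y) = Add(-5, Add(4, Mul(Rational(6, 5), Pow(-3, -1)))) = Add(-5, Add(4, Mul(Rational(6, 5), Rational(-1, 3)))) = Add(-5, Add(4, Rational(-2, 5))) = Add(-5, Rational(18, 5)) = Rational(-7, 5))
Mul(Function('N')(19), Function('a')(O)) = Mul(Rational(-7, 5), Pow(15, 2)) = Mul(Rational(-7, 5), 225) = -315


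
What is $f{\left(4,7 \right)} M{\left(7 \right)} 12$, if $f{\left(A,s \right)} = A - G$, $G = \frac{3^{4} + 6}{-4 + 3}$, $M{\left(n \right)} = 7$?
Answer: $7644$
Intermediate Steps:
$G = -87$ ($G = \frac{81 + 6}{-1} = 87 \left(-1\right) = -87$)
$f{\left(A,s \right)} = 87 + A$ ($f{\left(A,s \right)} = A - -87 = A + 87 = 87 + A$)
$f{\left(4,7 \right)} M{\left(7 \right)} 12 = \left(87 + 4\right) 7 \cdot 12 = 91 \cdot 7 \cdot 12 = 637 \cdot 12 = 7644$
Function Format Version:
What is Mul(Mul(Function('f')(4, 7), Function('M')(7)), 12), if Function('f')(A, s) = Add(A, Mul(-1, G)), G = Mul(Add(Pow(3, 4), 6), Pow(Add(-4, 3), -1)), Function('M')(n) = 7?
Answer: 7644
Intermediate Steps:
G = -87 (G = Mul(Add(81, 6), Pow(-1, -1)) = Mul(87, -1) = -87)
Function('f')(A, s) = Add(87, A) (Function('f')(A, s) = Add(A, Mul(-1, -87)) = Add(A, 87) = Add(87, A))
Mul(Mul(Function('f')(4, 7), Function('M')(7)), 12) = Mul(Mul(Add(87, 4), 7), 12) = Mul(Mul(91, 7), 12) = Mul(637, 12) = 7644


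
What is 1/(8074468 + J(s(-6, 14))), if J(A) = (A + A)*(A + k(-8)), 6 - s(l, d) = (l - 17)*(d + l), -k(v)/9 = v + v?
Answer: 1/8201388 ≈ 1.2193e-7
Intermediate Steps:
k(v) = -18*v (k(v) = -9*(v + v) = -18*v)
s(l, d) = 6 - (-17 + l)*(d + l) (s(l, d) = 6 - (l - 17)*(d + l) = 6 - (-17 + l)*(d + l))
J(A) = 2*A*(144 + A) (J(A) = (A + A)*(A - 18*(-8)) = (2*A)*(A + 144) = (2*A)*(144 + A) = 2*A*(144 + A))
1/(8074468 + J(s(-6, 14))) = 1/(8074468 + 2*(6 - 1*(-6)² + 17*14 + 17*(-6) - 1*14*(-6))*(144 + (6 - 1*(-6)² + 17*14 + 17*(-6) - 1*14*(-6)))) = 1/(8074468 + 2*(6 - 1*36 + 238 - 102 + 84)*(144 + (6 - 1*36 + 238 - 102 + 84))) = 1/(8074468 + 2*(6 - 36 + 238 - 102 + 84)*(144 + (6 - 36 + 238 - 102 + 84))) = 1/(8074468 + 2*190*(144 + 190)) = 1/(8074468 + 2*190*334) = 1/(8074468 + 126920) = 1/8201388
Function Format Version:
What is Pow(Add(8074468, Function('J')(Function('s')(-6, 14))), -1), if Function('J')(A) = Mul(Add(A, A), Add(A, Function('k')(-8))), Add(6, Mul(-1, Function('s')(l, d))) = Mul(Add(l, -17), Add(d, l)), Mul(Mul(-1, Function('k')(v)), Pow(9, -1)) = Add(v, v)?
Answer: Rational(1, 8201388) ≈ 1.2193e-7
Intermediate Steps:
Function('k')(v) = Mul(-18, v) (Function('k')(v) = Mul(-9, Add(v, v)) = Mul(-9, Mul(2, v)) = Mul(-18, v))
Function('s')(l, d) = Add(6, Mul(-1, Add(-17, l), Add(d, l))) (Function('s')(l, d) = Add(6, Mul(-1, Mul(Add(l, -17), Add(d, l)))) = Add(6, Mul(-1, Mul(Add(-17, l), Add(d, l)))) = Add(6, Mul(-1, Add(-17, l), Add(d, l))))
Function('J')(A) = Mul(2, A, Add(144, A)) (Function('J')(A) = Mul(Add(A, A), Add(A, Mul(-18, -8))) = Mul(Mul(2, A), Add(A, 144)) = Mul(Mul(2, A), Add(144, A)) = Mul(2, A, Add(144, A)))
Pow(Add(8074468, Function('J')(Function('s')(-6, 14))), -1) = Pow(Add(8074468, Mul(2, Add(6, Mul(-1, Pow(-6, 2)), Mul(17, 14), Mul(17, -6), Mul(-1, 14, -6)), Add(144, Add(6, Mul(-1, Pow(-6, 2)), Mul(17, 14), Mul(17, -6), Mul(-1, 14, -6))))), -1) = Pow(Add(8074468, Mul(2, Add(6, Mul(-1, 36), 238, -102, 84), Add(144, Add(6, Mul(-1, 36), 238, -102, 84)))), -1) = Pow(Add(8074468, Mul(2, Add(6, -36, 238, -102, 84), Add(144, Add(6, -36, 238, -102, 84)))), -1) = Pow(Add(8074468, Mul(2, 190, Add(144, 190))), -1) = Pow(Add(8074468, Mul(2, 190, 334)), -1) = Pow(Add(8074468, 126920), -1) = Pow(8201388, -1) = Rational(1, 8201388)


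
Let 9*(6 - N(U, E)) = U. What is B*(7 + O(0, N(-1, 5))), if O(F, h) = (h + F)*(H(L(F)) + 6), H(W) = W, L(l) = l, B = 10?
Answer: 1310/3 ≈ 436.67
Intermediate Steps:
N(U, E) = 6 - U/9
O(F, h) = (6 + F)*(F + h) (O(F, h) = (h + F)*(F + 6) = (F + h)*(6 + F) = (6 + F)*(F + h))
B*(7 + O(0, N(-1, 5))) = 10*(7 + (0² + 6*0 + 6*(6 - ⅑*(-1)) + 0*(6 - ⅑*(-1)))) = 10*(7 + (0 + 0 + 6*(6 + ⅑) + 0*(6 + ⅑))) = 10*(7 + (0 + 0 + 6*(55/9) + 0*(55/9))) = 10*(7 + (0 + 0 + 110/3 + 0)) = 10*(7 + 110/3) = 10*(131/3) = 1310/3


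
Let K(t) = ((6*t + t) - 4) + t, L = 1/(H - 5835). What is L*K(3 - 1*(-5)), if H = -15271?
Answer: -30/10553 ≈ -0.0028428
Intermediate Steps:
L = -1/21106 (L = 1/(-15271 - 5835) = 1/(-21106) = -1/21106 ≈ -4.7380e-5)
K(t) = -4 + 8*t (K(t) = (7*t - 4) + t = (-4 + 7*t) + t = -4 + 8*t)
L*K(3 - 1*(-5)) = -(-4 + 8*(3 - 1*(-5)))/21106 = -(-4 + 8*(3 + 5))/21106 = -(-4 + 8*8)/21106 = -(-4 + 64)/21106 = -1/21106*60 = -30/10553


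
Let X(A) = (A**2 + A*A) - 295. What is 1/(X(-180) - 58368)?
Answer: 1/6137 ≈ 0.00016295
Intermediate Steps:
X(A) = -295 + 2*A**2 (X(A) = (A**2 + A**2) - 295 = 2*A**2 - 295 = -295 + 2*A**2)
1/(X(-180) - 58368) = 1/((-295 + 2*(-180)**2) - 58368) = 1/((-295 + 2*32400) - 58368) = 1/((-295 + 64800) - 58368) = 1/(64505 - 58368) = 1/6137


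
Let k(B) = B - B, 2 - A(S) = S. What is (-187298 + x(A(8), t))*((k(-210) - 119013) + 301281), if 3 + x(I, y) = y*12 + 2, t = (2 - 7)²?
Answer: -34083933732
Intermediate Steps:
A(S) = 2 - S
k(B) = 0
t = 25 (t = (-5)² = 25)
x(I, y) = -1 + 12*y (x(I, y) = -3 + (y*12 + 2) = -3 + (12*y + 2) = -3 + (2 + 12*y) = -1 + 12*y)
(-187298 + x(A(8), t))*((k(-210) - 119013) + 301281) = (-187298 + (-1 + 12*25))*((0 - 119013) + 301281) = (-187298 + (-1 + 300))*(-119013 + 301281) = (-187298 + 299)*182268 = -186999*182268 = -34083933732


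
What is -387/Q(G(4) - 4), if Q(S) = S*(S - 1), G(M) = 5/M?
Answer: -2064/55 ≈ -37.527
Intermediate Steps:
Q(S) = S*(-1 + S)
-387/Q(G(4) - 4) = -387*1/((-1 + (5/4 - 4))*(5/4 - 4)) = -387*(-4/(11*(-1 - 11/4))) = -387/((-11/4*(-15/4))) = -387/165/16 = -387*16/165 = -2064/55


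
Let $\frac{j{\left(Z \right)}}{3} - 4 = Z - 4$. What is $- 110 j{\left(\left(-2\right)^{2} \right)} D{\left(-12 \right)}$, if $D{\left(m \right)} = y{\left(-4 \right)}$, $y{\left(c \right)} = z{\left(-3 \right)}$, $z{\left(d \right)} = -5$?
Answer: $6600$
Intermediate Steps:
$j{\left(Z \right)} = 3 Z$ ($j{\left(Z \right)} = 12 + 3 \left(Z - 4\right) = 12 + 3 \left(-4 + Z\right) = 12 + \left(-12 + 3 Z\right) = 3 Z$)
$y{\left(c \right)} = -5$
$D{\left(m \right)} = -5$
$- 110 j{\left(\left(-2\right)^{2} \right)} D{\left(-12 \right)} = - 110 \cdot 3 \left(-2\right)^{2} \left(-5\right) = - 110 \cdot 3 \cdot 4 \left(-5\right) = \left(-110\right) 12 \left(-5\right) = \left(-1320\right) \left(-5\right) = 6600$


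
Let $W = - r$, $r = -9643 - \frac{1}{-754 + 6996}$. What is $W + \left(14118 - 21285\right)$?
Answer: $\frac{15455193}{6242} \approx 2476.0$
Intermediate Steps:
$r = - \frac{60191607}{6242}$ ($r = -9643 - \frac{1}{6242} = - \frac{60191607}{6242} \approx -9643.0$)
$W = \frac{60191607}{6242}$ ($W = \left(-1\right) \left(- \frac{60191607}{6242}\right) = \frac{60191607}{6242} \approx 9643.0$)
$W + \left(14118 - 21285\right) = \frac{60191607}{6242} + \left(14118 - 21285\right) = \frac{60191607}{6242} - 7167 = \frac{15455193}{6242}$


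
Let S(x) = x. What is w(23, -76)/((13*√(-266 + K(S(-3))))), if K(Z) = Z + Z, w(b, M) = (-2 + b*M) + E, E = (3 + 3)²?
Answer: 857*I*√17/442 ≈ 7.9943*I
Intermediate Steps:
E = 36 (E = 6² = 36)
w(b, M) = 34 + M*b (w(b, M) = (-2 + b*M) + 36 = (-2 + M*b) + 36 = 34 + M*b)
K(Z) = 2*Z
w(23, -76)/((13*√(-266 + K(S(-3))))) = (34 - 76*23)/((13*√(-266 + 2*(-3)))) = (34 - 1748)/((13*√(-266 - 6))) = -1714*(-I*√17/884) = -(-857)*I*√17/442 = 857*I*√17/442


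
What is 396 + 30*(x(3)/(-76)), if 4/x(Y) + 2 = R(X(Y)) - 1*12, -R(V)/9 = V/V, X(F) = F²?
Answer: 173082/437 ≈ 396.07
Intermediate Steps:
R(V) = -9 (R(V) = -9*V/V = -9*1 = -9)
x(Y) = -4/23 (x(Y) = 4/(-2 + (-9 - 1*12)) = 4/(-2 + (-9 - 12)) = 4/(-2 - 21) = 4/(-23) = 4*(-1/23) = -4/23)
396 + 30*(x(3)/(-76)) = 396 + 30*(-4/23/(-76)) = 396 + 30*(-4/23*(-1/76)) = 396 + 30*(1/437) = 396 + 30/437 = 173082/437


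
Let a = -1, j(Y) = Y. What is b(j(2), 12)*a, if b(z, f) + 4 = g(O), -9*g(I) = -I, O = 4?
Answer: 32/9 ≈ 3.5556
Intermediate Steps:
g(I) = I/9 (g(I) = -(-1)*I/9 = I/9)
b(z, f) = -32/9 (b(z, f) = -4 + (1/9)*4 = -4 + 4/9 = -32/9)
b(j(2), 12)*a = -32/9*(-1) = 32/9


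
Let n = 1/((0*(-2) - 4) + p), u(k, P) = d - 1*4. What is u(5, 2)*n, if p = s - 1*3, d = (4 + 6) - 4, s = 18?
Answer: 2/11 ≈ 0.18182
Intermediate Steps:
d = 6 (d = 10 - 4 = 6)
u(k, P) = 2 (u(k, P) = 6 - 1*4 = 6 - 4 = 2)
p = 15 (p = 18 - 1*3 = 18 - 3 = 15)
n = 1/11 (n = 1/((0*(-2) - 4) + 15) = 1/((0 - 4) + 15) = 1/(-4 + 15) = 1/11 ≈ 0.090909)
u(5, 2)*n = 2*(1/11) = 2/11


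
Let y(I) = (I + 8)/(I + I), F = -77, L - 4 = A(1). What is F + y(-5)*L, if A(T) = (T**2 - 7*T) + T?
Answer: -767/10 ≈ -76.700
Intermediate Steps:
A(T) = T**2 - 6*T
L = -1 (L = 4 + 1*(-6 + 1) = 4 + 1*(-5) = 4 - 5 = -1)
y(I) = (8 + I)/(2*I) (y(I) = (8 + I)/((2*I)) = (8 + I)*(1/(2*I)) = (8 + I)/(2*I))
F + y(-5)*L = -77 + ((1/2)*(8 - 5)/(-5))*(-1) = -77 + ((1/2)*(-1/5)*3)*(-1) = -77 - 3/10*(-1) = -77 + 3/10 = -767/10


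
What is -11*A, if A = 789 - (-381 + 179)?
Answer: -10901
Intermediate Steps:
A = 991 (A = 789 - 1*(-202) = 789 + 202 = 991)
-11*A = -11*991 = -10901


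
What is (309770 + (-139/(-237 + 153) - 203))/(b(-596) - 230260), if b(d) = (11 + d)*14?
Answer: -26003767/20029800 ≈ -1.2983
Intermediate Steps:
b(d) = 154 + 14*d
(309770 + (-139/(-237 + 153) - 203))/(b(-596) - 230260) = (309770 + (-139/(-237 + 153) - 203))/((154 + 14*(-596)) - 230260) = (309770 + (-139/(-84) - 203))/((154 - 8344) - 230260) = (309770 + (-1/84*(-139) - 203))/(-8190 - 230260) = (309770 + (139/84 - 203))/(-238450) = (309770 - 16913/84)*(-1/238450) = (26003767/84)*(-1/238450) = -26003767/20029800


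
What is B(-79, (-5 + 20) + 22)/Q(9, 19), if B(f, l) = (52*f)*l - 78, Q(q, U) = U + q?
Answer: -76037/14 ≈ -5431.2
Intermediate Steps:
B(f, l) = -78 + 52*f*l (B(f, l) = 52*f*l - 78 = -78 + 52*f*l)
B(-79, (-5 + 20) + 22)/Q(9, 19) = (-78 + 52*(-79)*((-5 + 20) + 22))/(19 + 9) = (-78 + 52*(-79)*(15 + 22))/28 = (-78 + 52*(-79)*37)*(1/28) = (-78 - 151996)*(1/28) = -152074*1/28 = -76037/14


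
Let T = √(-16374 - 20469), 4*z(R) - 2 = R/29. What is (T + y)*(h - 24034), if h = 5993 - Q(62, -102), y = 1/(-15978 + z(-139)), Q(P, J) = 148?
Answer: 703308/617843 - 18189*I*√36843 ≈ 1.1383 - 3.4913e+6*I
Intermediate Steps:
z(R) = ½ + R/116 (z(R) = ½ + (R/29)/4 = ½ + R/116)
y = -116/1853529 (y = 1/(-15978 + (½ + (1/116)*(-139))) = 1/(-15978 + (½ - 139/116)) = 1/(-15978 - 81/116) = 1/(-1853529/116) = -116/1853529 ≈ -6.2583e-5)
T = I*√36843 (T = √(-36843) = I*√36843 ≈ 191.95*I)
h = 5845 (h = 5993 - 1*148 = 5993 - 148 = 5845)
(T + y)*(h - 24034) = (I*√36843 - 116/1853529)*(5845 - 24034) = (-116/1853529 + I*√36843)*(-18189) = 703308/617843 - 18189*I*√36843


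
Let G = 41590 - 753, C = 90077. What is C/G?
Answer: 90077/40837 ≈ 2.2058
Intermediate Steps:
G = 40837
C/G = 90077/40837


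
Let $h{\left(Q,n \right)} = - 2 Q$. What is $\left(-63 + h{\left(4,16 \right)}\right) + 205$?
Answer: $134$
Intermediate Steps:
$\left(-63 + h{\left(4,16 \right)}\right) + 205 = \left(-63 - 8\right) + 205 = -71 + 205 = 134$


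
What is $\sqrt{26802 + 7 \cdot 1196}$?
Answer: $\sqrt{35174} \approx 187.55$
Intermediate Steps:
$\sqrt{26802 + 7 \cdot 1196} = \sqrt{26802 + 8372} = \sqrt{35174}$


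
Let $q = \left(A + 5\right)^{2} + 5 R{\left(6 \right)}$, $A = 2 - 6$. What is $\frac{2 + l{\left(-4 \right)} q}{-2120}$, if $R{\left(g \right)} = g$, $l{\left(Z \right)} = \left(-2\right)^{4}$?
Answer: $- \frac{249}{1060} \approx -0.23491$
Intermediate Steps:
$l{\left(Z \right)} = 16$
$A = -4$ ($A = 2 - 6 = -4$)
$q = 31$ ($q = \left(-4 + 5\right)^{2} + 5 \cdot 6 = 1^{2} + 30 = 1 + 30 = 31$)
$\frac{2 + l{\left(-4 \right)} q}{-2120} = \frac{2 + 16 \cdot 31}{-2120} = \left(2 + 496\right) \left(- \frac{1}{2120}\right) = 498 \left(- \frac{1}{2120}\right) = - \frac{249}{1060}$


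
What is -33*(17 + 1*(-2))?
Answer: -495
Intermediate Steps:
-33*(17 + 1*(-2)) = -33*(17 - 2) = -33*15 = -495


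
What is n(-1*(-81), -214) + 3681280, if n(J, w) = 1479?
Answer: 3682759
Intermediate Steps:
n(-1*(-81), -214) + 3681280 = 1479 + 3681280 = 3682759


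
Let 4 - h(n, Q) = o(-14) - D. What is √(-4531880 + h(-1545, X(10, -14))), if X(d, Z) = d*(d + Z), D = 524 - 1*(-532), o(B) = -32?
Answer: 2*I*√1132697 ≈ 2128.6*I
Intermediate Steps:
D = 1056 (D = 524 + 532 = 1056)
X(d, Z) = d*(Z + d)
h(n, Q) = 1092 (h(n, Q) = 4 - (-32 - 1*1056) = 4 - (-32 - 1056) = 4 - 1*(-1088) = 4 + 1088 = 1092)
√(-4531880 + h(-1545, X(10, -14))) = √(-4531880 + 1092) = √(-4530788) = 2*I*√1132697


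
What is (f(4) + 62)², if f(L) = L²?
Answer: 6084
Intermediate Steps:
(f(4) + 62)² = (4² + 62)² = (16 + 62)² = 78² = 6084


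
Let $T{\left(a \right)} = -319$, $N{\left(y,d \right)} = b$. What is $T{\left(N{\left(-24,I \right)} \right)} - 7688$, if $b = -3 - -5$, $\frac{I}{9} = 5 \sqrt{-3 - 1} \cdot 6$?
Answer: $-8007$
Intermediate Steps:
$I = 540 i$ ($I = 9 \cdot 5 \sqrt{-3 - 1} \cdot 6 = 9 \cdot 5 \sqrt{-4} \cdot 6 = 9 \cdot 5 \cdot 2 i 6 = 9 \cdot 10 i 6 = 9 \cdot 60 i = 540 i \approx 540.0 i$)
$b = 2$ ($b = -3 + 5 = 2$)
$N{\left(y,d \right)} = 2$
$T{\left(N{\left(-24,I \right)} \right)} - 7688 = -319 - 7688 = -8007$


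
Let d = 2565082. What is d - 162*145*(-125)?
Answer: 5501332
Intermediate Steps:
d - 162*145*(-125) = 2565082 - 162*145*(-125) = 2565082 - 23490*(-125) = 2565082 - 1*(-2936250) = 2565082 + 2936250 = 5501332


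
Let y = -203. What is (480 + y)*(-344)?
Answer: -95288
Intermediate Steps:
(480 + y)*(-344) = (480 - 203)*(-344) = 277*(-344) = -95288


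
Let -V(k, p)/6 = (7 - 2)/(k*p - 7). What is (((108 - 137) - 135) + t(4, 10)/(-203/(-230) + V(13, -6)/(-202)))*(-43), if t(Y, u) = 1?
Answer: 2436134642/347861 ≈ 7003.2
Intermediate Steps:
V(k, p) = -30/(-7 + k*p) (V(k, p) = -6*(7 - 2)/(k*p - 7) = -30/(-7 + k*p))
(((108 - 137) - 135) + t(4, 10)/(-203/(-230) + V(13, -6)/(-202)))*(-43) = (((108 - 137) - 135) + 1/(-203/(-230) - 30/(-7 + 13*(-6))/(-202)))*(-43) = ((-29 - 135) + 1/(-203*(-1/230) - 30/(-7 - 78)*(-1/202)))*(-43) = (-164 + 1/(203/230 - 30/(-85)*(-1/202)))*(-43) = (-164 + 1/(203/230 - 30*(-1/85)*(-1/202)))*(-43) = (-164 + 1/(203/230 + (6/17)*(-1/202)))*(-43) = (-164 + 1/(203/230 - 3/1717))*(-43) = (-164 + 1/(347861/394910))*(-43) = (-164 + 1*(394910/347861))*(-43) = (-164 + 394910/347861)*(-43) = -56654294/347861*(-43) = 2436134642/347861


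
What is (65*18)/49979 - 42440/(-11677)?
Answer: 2134770850/583604783 ≈ 3.6579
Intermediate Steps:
(65*18)/49979 - 42440/(-11677) = 1170*(1/49979) - 42440*(-1/11677) = 1170/49979 + 42440/11677 = 2134770850/583604783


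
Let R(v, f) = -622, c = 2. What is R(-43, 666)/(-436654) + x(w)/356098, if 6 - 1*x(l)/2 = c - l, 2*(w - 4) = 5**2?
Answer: 119697885/77745808046 ≈ 0.0015396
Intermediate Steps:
w = 33/2 (w = 4 + (1/2)*5**2 = 4 + (1/2)*25 = 4 + 25/2 = 33/2 ≈ 16.500)
x(l) = 8 + 2*l (x(l) = 12 - 2*(2 - l) = 12 + (-4 + 2*l) = 8 + 2*l)
R(-43, 666)/(-436654) + x(w)/356098 = -622/(-436654) + (8 + 2*(33/2))/356098 = -622*(-1/436654) + (8 + 33)*(1/356098) = 311/218327 + 41*(1/356098) = 311/218327 + 41/356098 = 119697885/77745808046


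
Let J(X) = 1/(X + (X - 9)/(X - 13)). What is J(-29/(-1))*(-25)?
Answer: -100/121 ≈ -0.82645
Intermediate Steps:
J(X) = 1/(X + (-9 + X)/(-13 + X))
J(-29/(-1))*(-25) = ((13 - (-29)/(-1))/(9 - (-29/(-1))² + 12*(-29/(-1))))*(-25) = ((13 - (-29)*(-1))/(9 - (-29*(-1))² + 12*(-29*(-1))))*(-25) = ((13 - 1*29)/(9 - 1*29² + 12*29))*(-25) = ((13 - 29)/(9 - 1*841 + 348))*(-25) = (-16/(9 - 841 + 348))*(-25) = (-16/(-484))*(-25) = -1/484*(-16)*(-25) = (4/121)*(-25) = -100/121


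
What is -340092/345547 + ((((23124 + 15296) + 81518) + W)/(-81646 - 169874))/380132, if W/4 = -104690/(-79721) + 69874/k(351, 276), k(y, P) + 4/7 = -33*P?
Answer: -712421447981283607808603/723847607081009740262400 ≈ -0.98421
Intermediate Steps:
k(y, P) = -4/7 - 33*P
W = -557205891/21909530 (W = 4*(-104690/(-79721) + 69874/(-4/7 - 33*276)) = 4*(-104690*(-1/79721) + 69874/(-4/7 - 9108)) = 4*(3610/2749 + 69874/(-63760/7)) = 4*(3610/2749 + 69874*(-7/63760)) = 4*(3610/2749 - 244559/31880) = 4*(-557205891/87638120) = -557205891/21909530 ≈ -25.432)
-340092/345547 + ((((23124 + 15296) + 81518) + W)/(-81646 - 169874))/380132 = -340092/345547 + ((((23124 + 15296) + 81518) - 557205891/21909530)/(-81646 - 169874))/380132 = -340092*1/345547 + (((38420 + 81518) - 557205891/21909530)/(-251520))*(1/380132) = -340092/345547 + ((119938 - 557205891/21909530)*(-1/251520))*(1/380132) = -340092/345547 + ((2627228003249/21909530)*(-1/251520))*(1/380132) = -340092/345547 - 2627228003249/5510684985600*1/380132 = -340092/345547 - 2627228003249/2094787704946099200 = -712421447981283607808603/723847607081009740262400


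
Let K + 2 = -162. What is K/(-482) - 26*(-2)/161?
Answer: 25734/38801 ≈ 0.66323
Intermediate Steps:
K = -164 (K = -2 - 162 = -164)
K/(-482) - 26*(-2)/161 = -164/(-482) - 26*(-2)/161 = -164*(-1/482) + 52*(1/161) = 82/241 + 52/161 = 25734/38801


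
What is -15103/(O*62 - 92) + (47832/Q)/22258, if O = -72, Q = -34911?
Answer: 1955925616387/590039236188 ≈ 3.3149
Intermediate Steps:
-15103/(O*62 - 92) + (47832/Q)/22258 = -15103/(-72*62 - 92) + (47832/(-34911))/22258 = -15103/(-4464 - 92) + (47832*(-1/34911))*(1/22258) = -15103/(-4556) - 15944/11637*1/22258 = -15103*(-1/4556) - 7972/129508173 = 15103/4556 - 7972/129508173 = 1955925616387/590039236188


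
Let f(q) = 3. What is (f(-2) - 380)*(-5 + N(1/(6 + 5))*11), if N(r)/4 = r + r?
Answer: -1131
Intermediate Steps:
N(r) = 8*r (N(r) = 4*(r + r) = 4*(2*r) = 8*r)
(f(-2) - 380)*(-5 + N(1/(6 + 5))*11) = (3 - 380)*(-5 + (8/(6 + 5))*11) = -377*(-5 + (8/11)*11) = -377*(-5 + 8) = -377*3 = -1131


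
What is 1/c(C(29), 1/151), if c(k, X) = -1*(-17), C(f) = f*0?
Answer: 1/17 ≈ 0.058824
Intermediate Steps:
C(f) = 0
c(k, X) = 17
1/c(C(29), 1/151) = 1/17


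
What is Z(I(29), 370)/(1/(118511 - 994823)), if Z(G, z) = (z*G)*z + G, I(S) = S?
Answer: -3479071684248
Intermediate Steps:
Z(G, z) = G + G*z² (Z(G, z) = (G*z)*z + G = G*z² + G = G + G*z²)
Z(I(29), 370)/(1/(118511 - 994823)) = (29*(1 + 370²))/(1/(118511 - 994823)) = (29*(1 + 136900))/(1/(-876312)) = (29*136901)/(-1/876312) = 3970129*(-876312) = -3479071684248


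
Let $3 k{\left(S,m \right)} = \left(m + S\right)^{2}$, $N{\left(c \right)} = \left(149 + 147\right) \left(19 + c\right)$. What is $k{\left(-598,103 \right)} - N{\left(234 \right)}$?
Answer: $6787$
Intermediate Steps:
$N{\left(c \right)} = 5624 + 296 c$ ($N{\left(c \right)} = 296 \left(19 + c\right) = 5624 + 296 c$)
$k{\left(S,m \right)} = \frac{\left(S + m\right)^{2}}{3}$ ($k{\left(S,m \right)} = \frac{\left(m + S\right)^{2}}{3} = \frac{\left(S + m\right)^{2}}{3}$)
$k{\left(-598,103 \right)} - N{\left(234 \right)} = \frac{\left(-598 + 103\right)^{2}}{3} - \left(5624 + 296 \cdot 234\right) = \frac{\left(-495\right)^{2}}{3} - \left(5624 + 69264\right) = \frac{1}{3} \cdot 245025 - 74888 = 81675 - 74888 = 6787$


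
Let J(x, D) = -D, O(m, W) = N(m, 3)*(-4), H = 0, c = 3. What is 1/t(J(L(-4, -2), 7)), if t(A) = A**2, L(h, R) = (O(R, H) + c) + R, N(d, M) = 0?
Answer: 1/49 ≈ 0.020408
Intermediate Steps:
O(m, W) = 0 (O(m, W) = 0*(-4) = 0)
L(h, R) = 3 + R (L(h, R) = (0 + 3) + R = 3 + R)
1/t(J(L(-4, -2), 7)) = 1/((-1*7)**2) = 1/((-7)**2) = 1/49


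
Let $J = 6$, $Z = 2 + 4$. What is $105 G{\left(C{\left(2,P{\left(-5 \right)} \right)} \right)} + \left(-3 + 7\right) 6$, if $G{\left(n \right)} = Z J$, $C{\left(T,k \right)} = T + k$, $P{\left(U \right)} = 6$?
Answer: $3804$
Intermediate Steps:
$Z = 6$
$G{\left(n \right)} = 36$ ($G{\left(n \right)} = 6 \cdot 6 = 36$)
$105 G{\left(C{\left(2,P{\left(-5 \right)} \right)} \right)} + \left(-3 + 7\right) 6 = 105 \cdot 36 + \left(-3 + 7\right) 6 = 3780 + 4 \cdot 6 = 3780 + 24 = 3804$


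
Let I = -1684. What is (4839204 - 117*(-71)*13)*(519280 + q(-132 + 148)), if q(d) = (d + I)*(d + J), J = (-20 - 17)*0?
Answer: 2436948679440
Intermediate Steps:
J = 0 (J = -37*0 = 0)
q(d) = d*(-1684 + d) (q(d) = (d - 1684)*(d + 0) = (-1684 + d)*d = d*(-1684 + d))
(4839204 - 117*(-71)*13)*(519280 + q(-132 + 148)) = (4839204 - 117*(-71)*13)*(519280 + (-132 + 148)*(-1684 + (-132 + 148))) = (4839204 + 8307*13)*(519280 + 16*(-1684 + 16)) = (4839204 + 107991)*(519280 + 16*(-1668)) = 4947195*(519280 - 26688) = 4947195*492592 = 2436948679440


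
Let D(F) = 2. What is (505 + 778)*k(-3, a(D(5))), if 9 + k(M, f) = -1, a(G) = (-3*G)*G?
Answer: -12830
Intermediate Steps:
a(G) = -3*G**2
k(M, f) = -10 (k(M, f) = -9 - 1 = -10)
(505 + 778)*k(-3, a(D(5))) = (505 + 778)*(-10) = 1283*(-10) = -12830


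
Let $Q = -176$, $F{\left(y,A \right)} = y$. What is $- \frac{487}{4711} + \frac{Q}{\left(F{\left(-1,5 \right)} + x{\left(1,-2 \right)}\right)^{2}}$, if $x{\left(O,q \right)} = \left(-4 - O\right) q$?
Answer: $- \frac{868583}{381591} \approx -2.2762$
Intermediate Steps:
$x{\left(O,q \right)} = q \left(-4 - O\right)$
$- \frac{487}{4711} + \frac{Q}{\left(F{\left(-1,5 \right)} + x{\left(1,-2 \right)}\right)^{2}} = - \frac{487}{4711} - \frac{176}{\left(-1 - - 2 \left(4 + 1\right)\right)^{2}} = \left(-487\right) \frac{1}{4711} - \frac{176}{\left(-1 - \left(-2\right) 5\right)^{2}} = - \frac{487}{4711} - \frac{176}{\left(-1 + 10\right)^{2}} = - \frac{487}{4711} - \frac{176}{9^{2}} = - \frac{487}{4711} - \frac{176}{81} = - \frac{868583}{381591}$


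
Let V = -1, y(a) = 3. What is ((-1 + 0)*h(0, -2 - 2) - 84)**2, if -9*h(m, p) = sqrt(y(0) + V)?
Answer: (756 - sqrt(2))**2/81 ≈ 7029.6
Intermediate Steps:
h(m, p) = -sqrt(2)/9 (h(m, p) = -sqrt(3 - 1)/9 = -sqrt(2)/9)
((-1 + 0)*h(0, -2 - 2) - 84)**2 = ((-1 + 0)*(-sqrt(2)/9) - 84)**2 = (-(-1)*sqrt(2)/9 - 84)**2 = (sqrt(2)/9 - 84)**2 = (-84 + sqrt(2)/9)**2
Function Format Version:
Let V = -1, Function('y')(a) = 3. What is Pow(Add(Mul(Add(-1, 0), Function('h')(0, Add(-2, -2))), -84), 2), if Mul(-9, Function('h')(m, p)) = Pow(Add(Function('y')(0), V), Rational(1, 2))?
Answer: Mul(Rational(1, 81), Pow(Add(756, Mul(-1, Pow(2, Rational(1, 2)))), 2)) ≈ 7029.6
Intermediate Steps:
Function('h')(m, p) = Mul(Rational(-1, 9), Pow(2, Rational(1, 2))) (Function('h')(m, p) = Mul(Rational(-1, 9), Pow(Add(3, -1), Rational(1, 2))) = Mul(Rational(-1, 9), Pow(2, Rational(1, 2))))
Pow(Add(Mul(Add(-1, 0), Function('h')(0, Add(-2, -2))), -84), 2) = Pow(Add(Mul(Add(-1, 0), Mul(Rational(-1, 9), Pow(2, Rational(1, 2)))), -84), 2) = Pow(Add(Mul(-1, Mul(Rational(-1, 9), Pow(2, Rational(1, 2)))), -84), 2) = Pow(Add(Mul(Rational(1, 9), Pow(2, Rational(1, 2))), -84), 2) = Pow(Add(-84, Mul(Rational(1, 9), Pow(2, Rational(1, 2)))), 2)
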